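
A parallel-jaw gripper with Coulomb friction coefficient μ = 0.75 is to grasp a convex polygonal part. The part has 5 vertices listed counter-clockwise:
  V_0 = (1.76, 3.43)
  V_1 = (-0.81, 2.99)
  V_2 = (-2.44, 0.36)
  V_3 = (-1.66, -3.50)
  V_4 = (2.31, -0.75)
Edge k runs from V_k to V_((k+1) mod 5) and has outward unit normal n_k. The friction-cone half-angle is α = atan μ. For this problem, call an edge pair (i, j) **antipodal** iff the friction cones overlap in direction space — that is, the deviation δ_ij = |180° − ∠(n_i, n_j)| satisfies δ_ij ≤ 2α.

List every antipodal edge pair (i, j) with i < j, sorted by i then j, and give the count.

count = 5; pairs: (0,3), (1,3), (1,4), (2,3), (2,4)

α = atan 0.75 = 36.87°;  2α = 73.74°
n_0 = (-0.1688, +0.9857)
n_1 = (-0.8500, +0.5268)
n_2 = (-0.9802, -0.1981)
n_3 = (+0.5694, -0.8220)
n_4 = (+0.9915, +0.1305)
  (0,1): δ = 131.50°  ·
  (0,2): δ = 88.29°  ·
  (0,3): δ = 24.99°  ✓
  (0,4): δ = 87.78°  ·
  (1,2): δ = 136.79°  ·
  (1,3): δ = 23.50°  ✓
  (1,4): δ = 39.29°  ✓
  (2,3): δ = 66.71°  ✓
  (2,4): δ = 3.93°  ✓
  (3,4): δ = 117.21°  ·
antipodal pairs: 5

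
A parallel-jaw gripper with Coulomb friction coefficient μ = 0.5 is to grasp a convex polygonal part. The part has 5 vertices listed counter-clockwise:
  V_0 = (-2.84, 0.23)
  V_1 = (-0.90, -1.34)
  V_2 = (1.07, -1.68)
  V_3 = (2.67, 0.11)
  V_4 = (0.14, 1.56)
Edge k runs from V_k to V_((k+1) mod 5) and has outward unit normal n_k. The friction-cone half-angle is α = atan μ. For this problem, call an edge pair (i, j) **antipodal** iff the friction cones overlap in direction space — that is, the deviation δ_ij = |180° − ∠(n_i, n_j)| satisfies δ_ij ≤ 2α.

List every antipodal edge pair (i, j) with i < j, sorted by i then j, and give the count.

α = atan 0.5 = 26.57°;  2α = 53.13°
n_0 = (-0.6291, -0.7773)
n_1 = (-0.1701, -0.9854)
n_2 = (+0.7456, -0.6664)
n_3 = (+0.4972, +0.8676)
n_4 = (-0.4076, +0.9132)
  (0,1): δ = 150.81°  ·
  (0,2): δ = 92.81°  ·
  (0,3): δ = 9.16°  ✓
  (0,4): δ = 63.03°  ·
  (1,2): δ = 122.00°  ·
  (1,3): δ = 20.03°  ✓
  (1,4): δ = 33.84°  ✓
  (2,3): δ = 78.03°  ·
  (2,4): δ = 24.16°  ✓
  (3,4): δ = 126.13°  ·
antipodal pairs: 4

count = 4; pairs: (0,3), (1,3), (1,4), (2,4)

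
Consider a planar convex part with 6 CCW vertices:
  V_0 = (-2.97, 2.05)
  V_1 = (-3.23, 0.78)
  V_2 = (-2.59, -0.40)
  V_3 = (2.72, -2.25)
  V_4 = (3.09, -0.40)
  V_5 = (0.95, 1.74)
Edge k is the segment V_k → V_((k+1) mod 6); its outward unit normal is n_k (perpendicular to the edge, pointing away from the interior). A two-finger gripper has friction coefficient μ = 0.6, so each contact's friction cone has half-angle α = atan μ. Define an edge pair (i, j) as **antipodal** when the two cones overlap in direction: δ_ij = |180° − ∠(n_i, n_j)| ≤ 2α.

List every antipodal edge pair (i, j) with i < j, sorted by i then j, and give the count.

count = 7; pairs: (0,3), (0,4), (1,3), (1,4), (1,5), (2,4), (2,5)

α = atan 0.6 = 30.96°;  2α = 61.93°
n_0 = (-0.9797, +0.2006)
n_1 = (-0.8790, -0.4768)
n_2 = (-0.3290, -0.9443)
n_3 = (+0.9806, -0.1961)
n_4 = (+0.7071, +0.7071)
n_5 = (+0.0788, +0.9969)
  (0,1): δ = 139.96°  ·
  (0,2): δ = 97.64°  ·
  (0,3): δ = 0.26°  ✓
  (0,4): δ = 56.57°  ✓
  (0,5): δ = 97.05°  ·
  (1,2): δ = 137.68°  ·
  (1,3): δ = 39.78°  ✓
  (1,4): δ = 16.53°  ✓
  (1,5): δ = 57.00°  ✓
  (2,3): δ = 82.10°  ·
  (2,4): δ = 25.79°  ✓
  (2,5): δ = 14.69°  ✓
  (3,4): δ = 123.69°  ·
  (3,5): δ = 83.21°  ·
  (4,5): δ = 139.52°  ·
antipodal pairs: 7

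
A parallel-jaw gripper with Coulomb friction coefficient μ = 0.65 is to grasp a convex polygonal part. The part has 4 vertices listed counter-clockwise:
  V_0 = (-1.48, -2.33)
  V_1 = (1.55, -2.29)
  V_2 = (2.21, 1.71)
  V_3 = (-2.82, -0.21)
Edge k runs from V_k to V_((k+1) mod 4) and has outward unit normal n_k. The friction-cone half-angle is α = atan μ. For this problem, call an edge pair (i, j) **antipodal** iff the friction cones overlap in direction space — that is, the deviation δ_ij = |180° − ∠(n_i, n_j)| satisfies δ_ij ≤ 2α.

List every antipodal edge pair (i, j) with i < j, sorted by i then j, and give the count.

count = 3; pairs: (0,2), (1,2), (1,3)

α = atan 0.65 = 33.02°;  2α = 66.05°
n_0 = (+0.0132, -0.9999)
n_1 = (+0.9867, -0.1628)
n_2 = (-0.3566, +0.9343)
n_3 = (-0.8453, -0.5343)
  (0,1): δ = 100.13°  ·
  (0,2): δ = 20.14°  ✓
  (0,3): δ = 121.54°  ·
  (1,2): δ = 59.74°  ✓
  (1,3): δ = 41.67°  ✓
  (2,3): δ = 78.60°  ·
antipodal pairs: 3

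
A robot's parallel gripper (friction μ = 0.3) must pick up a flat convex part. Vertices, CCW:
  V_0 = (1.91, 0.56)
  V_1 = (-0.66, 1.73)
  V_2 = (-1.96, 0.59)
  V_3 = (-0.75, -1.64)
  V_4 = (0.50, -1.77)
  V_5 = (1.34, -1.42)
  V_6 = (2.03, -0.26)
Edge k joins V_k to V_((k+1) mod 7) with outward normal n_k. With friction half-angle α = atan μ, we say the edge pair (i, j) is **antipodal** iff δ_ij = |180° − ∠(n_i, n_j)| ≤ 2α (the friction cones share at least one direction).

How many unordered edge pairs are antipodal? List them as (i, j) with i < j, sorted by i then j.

α = atan 0.3 = 16.70°;  2α = 33.40°
n_0 = (+0.4143, +0.9101)
n_1 = (-0.6593, +0.7519)
n_2 = (-0.8789, -0.4769)
n_3 = (-0.1034, -0.9946)
n_4 = (+0.3846, -0.9231)
n_5 = (+0.8594, -0.5112)
n_6 = (+0.9895, +0.1448)
  (0,1): δ = 114.27°  ·
  (0,2): δ = 37.04°  ·
  (0,3): δ = 18.54°  ✓
  (0,4): δ = 47.10°  ·
  (0,5): δ = 83.73°  ·
  (0,6): δ = 122.80°  ·
  (1,2): δ = 102.76°  ·
  (1,3): δ = 47.19°  ·
  (1,4): δ = 18.63°  ✓
  (1,5): δ = 18.01°  ✓
  (1,6): δ = 57.08°  ·
  (2,3): δ = 124.42°  ·
  (2,4): δ = 95.86°  ·
  (2,5): δ = 59.23°  ·
  (2,6): δ = 20.16°  ✓
  (3,4): δ = 151.44°  ·
  (3,5): δ = 114.81°  ·
  (3,6): δ = 75.74°  ·
  (4,5): δ = 143.37°  ·
  (4,6): δ = 104.29°  ·
  (5,6): δ = 140.93°  ·
antipodal pairs: 4

count = 4; pairs: (0,3), (1,4), (1,5), (2,6)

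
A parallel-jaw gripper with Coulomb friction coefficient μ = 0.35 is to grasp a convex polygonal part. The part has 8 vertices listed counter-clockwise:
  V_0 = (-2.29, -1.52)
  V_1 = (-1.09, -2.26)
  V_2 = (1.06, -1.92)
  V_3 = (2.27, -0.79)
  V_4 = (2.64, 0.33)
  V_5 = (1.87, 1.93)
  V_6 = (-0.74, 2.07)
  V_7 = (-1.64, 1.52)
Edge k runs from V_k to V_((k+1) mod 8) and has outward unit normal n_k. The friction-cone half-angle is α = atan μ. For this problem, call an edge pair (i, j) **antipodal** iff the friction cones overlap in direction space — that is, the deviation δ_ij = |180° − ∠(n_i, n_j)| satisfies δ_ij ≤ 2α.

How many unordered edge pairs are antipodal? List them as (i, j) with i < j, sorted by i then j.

α = atan 0.35 = 19.29°;  2α = 38.58°
n_0 = (-0.5249, -0.8512)
n_1 = (+0.1562, -0.9877)
n_2 = (+0.6825, -0.7309)
n_3 = (+0.9495, -0.3137)
n_4 = (+0.9011, +0.4336)
n_5 = (+0.0536, +0.9986)
n_6 = (-0.5215, +0.8533)
n_7 = (-0.9779, +0.2091)
  (0,1): δ = 139.35°  ·
  (0,2): δ = 105.30°  ·
  (0,3): δ = 76.62°  ·
  (0,4): δ = 32.64°  ✓
  (0,5): δ = 28.59°  ✓
  (0,6): δ = 63.09°  ·
  (0,7): δ = 109.59°  ·
  (1,2): δ = 145.94°  ·
  (1,3): δ = 117.27°  ·
  (1,4): δ = 73.29°  ·
  (1,5): δ = 12.06°  ✓
  (1,6): δ = 22.44°  ✓
  (1,7): δ = 68.94°  ·
  (2,3): δ = 151.32°  ·
  (2,4): δ = 107.34°  ·
  (2,5): δ = 46.11°  ·
  (2,6): δ = 11.61°  ✓
  (2,7): δ = 34.89°  ✓
  (3,4): δ = 136.02°  ·
  (3,5): δ = 74.79°  ·
  (3,6): δ = 40.29°  ·
  (3,7): δ = 6.21°  ✓
  (4,5): δ = 118.77°  ·
  (4,6): δ = 84.27°  ·
  (4,7): δ = 37.77°  ✓
  (5,6): δ = 145.50°  ·
  (5,7): δ = 99.00°  ·
  (6,7): δ = 133.50°  ·
antipodal pairs: 8

count = 8; pairs: (0,4), (0,5), (1,5), (1,6), (2,6), (2,7), (3,7), (4,7)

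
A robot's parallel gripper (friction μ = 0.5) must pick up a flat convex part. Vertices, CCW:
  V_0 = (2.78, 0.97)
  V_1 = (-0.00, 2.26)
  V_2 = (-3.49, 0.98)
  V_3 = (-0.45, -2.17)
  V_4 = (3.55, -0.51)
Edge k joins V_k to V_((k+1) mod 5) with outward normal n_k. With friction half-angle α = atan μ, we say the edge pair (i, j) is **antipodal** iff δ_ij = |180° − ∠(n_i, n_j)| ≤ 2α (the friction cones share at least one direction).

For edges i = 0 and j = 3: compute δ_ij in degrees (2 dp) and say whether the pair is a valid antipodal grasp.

δ = 47.43°, valid

α = atan 0.5 = 26.57°;  2α = 53.13°
edge 0: e_0 = (-2.78, +1.29);  n_0 = (+0.4209, +0.9071)
edge 3: e_3 = (+4.00, +1.66);  n_3 = (+0.3833, -0.9236)
∠(n_0, n_3) = 132.57°
δ = |180° − 132.57°| = 47.43°
47.43° ≤ 2α = 53.13°  →  valid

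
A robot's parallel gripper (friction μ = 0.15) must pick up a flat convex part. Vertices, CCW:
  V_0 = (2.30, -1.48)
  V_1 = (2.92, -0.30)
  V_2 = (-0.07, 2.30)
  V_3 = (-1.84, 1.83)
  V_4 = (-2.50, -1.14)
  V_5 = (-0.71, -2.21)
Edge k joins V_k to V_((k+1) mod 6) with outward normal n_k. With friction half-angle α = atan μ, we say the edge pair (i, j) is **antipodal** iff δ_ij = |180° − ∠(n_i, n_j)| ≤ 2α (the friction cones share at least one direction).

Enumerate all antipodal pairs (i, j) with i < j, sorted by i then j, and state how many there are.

α = atan 0.15 = 8.53°;  2α = 17.06°
n_0 = (+0.8852, -0.4651)
n_1 = (+0.6562, +0.7546)
n_2 = (-0.2566, +0.9665)
n_3 = (-0.9762, +0.2169)
n_4 = (-0.5131, -0.8583)
n_5 = (+0.2357, -0.9718)
  (0,1): δ = 103.29°  ·
  (0,2): δ = 47.41°  ·
  (0,3): δ = 15.19°  ✓
  (0,4): δ = 86.85°  ·
  (0,5): δ = 131.35°  ·
  (1,2): δ = 124.12°  ·
  (1,3): δ = 61.52°  ·
  (1,4): δ = 10.14°  ✓
  (1,5): δ = 54.64°  ·
  (2,3): δ = 117.40°  ·
  (2,4): δ = 45.74°  ·
  (2,5): δ = 1.24°  ✓
  (3,4): δ = 108.34°  ·
  (3,5): δ = 63.84°  ·
  (4,5): δ = 135.50°  ·
antipodal pairs: 3

count = 3; pairs: (0,3), (1,4), (2,5)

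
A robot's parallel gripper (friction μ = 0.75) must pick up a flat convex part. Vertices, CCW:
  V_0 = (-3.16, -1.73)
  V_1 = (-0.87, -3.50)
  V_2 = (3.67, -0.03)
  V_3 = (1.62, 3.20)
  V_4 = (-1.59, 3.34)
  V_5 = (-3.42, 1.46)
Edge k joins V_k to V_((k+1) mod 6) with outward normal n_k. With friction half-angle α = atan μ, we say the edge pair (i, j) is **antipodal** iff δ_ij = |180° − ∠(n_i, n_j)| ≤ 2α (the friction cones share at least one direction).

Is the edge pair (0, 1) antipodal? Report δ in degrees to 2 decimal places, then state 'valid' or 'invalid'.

α = atan 0.75 = 36.87°;  2α = 73.74°
edge 0: e_0 = (+2.29, -1.77);  n_0 = (-0.6115, -0.7912)
edge 1: e_1 = (+4.54, +3.47);  n_1 = (+0.6073, -0.7945)
∠(n_0, n_1) = 75.09°
δ = |180° − 75.09°| = 104.91°
104.91° > 2α = 73.74°  →  invalid

δ = 104.91°, invalid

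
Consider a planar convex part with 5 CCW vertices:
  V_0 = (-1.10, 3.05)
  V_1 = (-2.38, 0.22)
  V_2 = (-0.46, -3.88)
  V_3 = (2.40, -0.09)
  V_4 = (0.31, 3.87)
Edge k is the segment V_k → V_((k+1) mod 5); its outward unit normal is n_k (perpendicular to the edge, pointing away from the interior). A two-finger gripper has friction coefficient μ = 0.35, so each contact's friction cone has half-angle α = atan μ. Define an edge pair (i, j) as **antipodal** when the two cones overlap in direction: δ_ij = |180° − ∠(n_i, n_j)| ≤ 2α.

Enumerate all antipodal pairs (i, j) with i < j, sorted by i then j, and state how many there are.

α = atan 0.35 = 19.29°;  2α = 38.58°
n_0 = (-0.9111, +0.4121)
n_1 = (-0.9056, -0.4241)
n_2 = (+0.7982, -0.6024)
n_3 = (+0.8844, +0.4668)
n_4 = (-0.5027, +0.8644)
  (0,1): δ = 130.57°  ·
  (0,2): δ = 12.70°  ✓
  (0,3): δ = 52.16°  ·
  (0,4): δ = 144.52°  ·
  (1,2): δ = 62.13°  ·
  (1,3): δ = 2.73°  ✓
  (1,4): δ = 95.09°  ·
  (2,3): δ = 115.14°  ·
  (2,4): δ = 22.78°  ✓
  (3,4): δ = 87.64°  ·
antipodal pairs: 3

count = 3; pairs: (0,2), (1,3), (2,4)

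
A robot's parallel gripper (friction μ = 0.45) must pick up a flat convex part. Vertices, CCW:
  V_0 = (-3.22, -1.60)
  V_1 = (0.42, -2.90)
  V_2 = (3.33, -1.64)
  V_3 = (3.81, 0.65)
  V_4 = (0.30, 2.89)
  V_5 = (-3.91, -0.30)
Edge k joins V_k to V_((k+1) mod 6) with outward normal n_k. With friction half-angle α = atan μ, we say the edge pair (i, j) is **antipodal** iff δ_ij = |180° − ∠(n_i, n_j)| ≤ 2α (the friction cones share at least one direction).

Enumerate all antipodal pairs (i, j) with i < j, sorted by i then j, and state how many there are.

count = 5; pairs: (0,3), (1,4), (2,4), (2,5), (3,5)

α = atan 0.45 = 24.23°;  2α = 48.46°
n_0 = (-0.3363, -0.9417)
n_1 = (+0.3973, -0.9177)
n_2 = (+0.9787, -0.2051)
n_3 = (+0.5380, +0.8430)
n_4 = (-0.6039, +0.7970)
n_5 = (-0.8833, -0.4688)
  (0,1): δ = 136.93°  ·
  (0,2): δ = 82.18°  ·
  (0,3): δ = 12.89°  ✓
  (0,4): δ = 56.81°  ·
  (0,5): δ = 137.61°  ·
  (1,2): δ = 125.25°  ·
  (1,3): δ = 55.96°  ·
  (1,4): δ = 13.74°  ✓
  (1,5): δ = 94.55°  ·
  (2,3): δ = 110.71°  ·
  (2,4): δ = 41.01°  ✓
  (2,5): δ = 39.80°  ✓
  (3,4): δ = 110.30°  ·
  (3,5): δ = 29.50°  ✓
  (4,5): δ = 99.19°  ·
antipodal pairs: 5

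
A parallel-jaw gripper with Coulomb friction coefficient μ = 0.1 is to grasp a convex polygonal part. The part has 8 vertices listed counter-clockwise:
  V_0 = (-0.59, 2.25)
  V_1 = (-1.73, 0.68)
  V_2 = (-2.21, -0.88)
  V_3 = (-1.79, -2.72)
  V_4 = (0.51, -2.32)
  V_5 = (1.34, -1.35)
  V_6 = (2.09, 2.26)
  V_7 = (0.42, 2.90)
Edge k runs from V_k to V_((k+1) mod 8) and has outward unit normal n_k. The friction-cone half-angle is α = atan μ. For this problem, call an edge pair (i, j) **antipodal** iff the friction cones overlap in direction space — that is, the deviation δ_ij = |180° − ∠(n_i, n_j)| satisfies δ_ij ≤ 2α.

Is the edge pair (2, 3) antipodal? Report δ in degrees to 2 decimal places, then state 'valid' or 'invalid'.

δ = 92.99°, invalid

α = atan 0.1 = 5.71°;  2α = 11.42°
edge 2: e_2 = (+0.42, -1.84);  n_2 = (-0.9749, -0.2225)
edge 3: e_3 = (+2.30, +0.40);  n_3 = (+0.1713, -0.9852)
∠(n_2, n_3) = 87.01°
δ = |180° − 87.01°| = 92.99°
92.99° > 2α = 11.42°  →  invalid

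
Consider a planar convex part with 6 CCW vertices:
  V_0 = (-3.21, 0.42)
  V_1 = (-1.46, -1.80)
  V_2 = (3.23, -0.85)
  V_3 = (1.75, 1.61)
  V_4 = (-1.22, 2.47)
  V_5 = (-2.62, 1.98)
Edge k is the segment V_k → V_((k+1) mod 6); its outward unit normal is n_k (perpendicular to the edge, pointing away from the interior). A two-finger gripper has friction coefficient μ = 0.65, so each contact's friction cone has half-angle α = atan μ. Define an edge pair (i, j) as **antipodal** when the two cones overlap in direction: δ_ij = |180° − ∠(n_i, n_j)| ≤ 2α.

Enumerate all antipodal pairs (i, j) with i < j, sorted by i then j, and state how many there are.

count = 6; pairs: (0,2), (0,3), (1,3), (1,4), (1,5), (2,5)

α = atan 0.65 = 33.02°;  2α = 66.05°
n_0 = (-0.7853, -0.6191)
n_1 = (+0.1985, -0.9801)
n_2 = (+0.8569, +0.5155)
n_3 = (+0.2781, +0.9605)
n_4 = (-0.3304, +0.9439)
n_5 = (-0.9353, +0.3538)
  (0,1): δ = 116.80°  ·
  (0,2): δ = 7.22°  ✓
  (0,3): δ = 35.60°  ✓
  (0,4): δ = 71.04°  ·
  (0,5): δ = 121.03°  ·
  (1,2): δ = 70.42°  ·
  (1,3): δ = 27.60°  ✓
  (1,4): δ = 7.84°  ✓
  (1,5): δ = 57.83°  ✓
  (2,3): δ = 137.18°  ·
  (2,4): δ = 101.74°  ·
  (2,5): δ = 51.75°  ✓
  (3,4): δ = 144.56°  ·
  (3,5): δ = 94.57°  ·
  (4,5): δ = 130.01°  ·
antipodal pairs: 6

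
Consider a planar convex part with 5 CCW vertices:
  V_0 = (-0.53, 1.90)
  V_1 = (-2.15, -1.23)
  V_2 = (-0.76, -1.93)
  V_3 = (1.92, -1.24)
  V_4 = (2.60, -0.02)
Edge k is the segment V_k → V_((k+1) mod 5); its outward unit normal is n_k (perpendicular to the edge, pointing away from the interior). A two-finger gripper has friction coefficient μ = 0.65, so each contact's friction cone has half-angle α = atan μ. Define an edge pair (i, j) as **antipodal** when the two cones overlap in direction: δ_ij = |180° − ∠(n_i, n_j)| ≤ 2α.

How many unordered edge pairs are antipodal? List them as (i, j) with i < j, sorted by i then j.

count = 4; pairs: (0,2), (0,3), (1,4), (2,4)

α = atan 0.65 = 33.02°;  2α = 66.05°
n_0 = (-0.8881, +0.4597)
n_1 = (-0.4498, -0.8931)
n_2 = (+0.2493, -0.9684)
n_3 = (+0.8735, -0.4869)
n_4 = (+0.5229, +0.8524)
  (0,1): δ = 89.36°  ·
  (0,2): δ = 48.20°  ✓
  (0,3): δ = 1.77°  ✓
  (0,4): δ = 85.84°  ·
  (1,2): δ = 138.83°  ·
  (1,3): δ = 92.40°  ·
  (1,4): δ = 4.80°  ✓
  (2,3): δ = 133.57°  ·
  (2,4): δ = 45.96°  ✓
  (3,4): δ = 92.39°  ·
antipodal pairs: 4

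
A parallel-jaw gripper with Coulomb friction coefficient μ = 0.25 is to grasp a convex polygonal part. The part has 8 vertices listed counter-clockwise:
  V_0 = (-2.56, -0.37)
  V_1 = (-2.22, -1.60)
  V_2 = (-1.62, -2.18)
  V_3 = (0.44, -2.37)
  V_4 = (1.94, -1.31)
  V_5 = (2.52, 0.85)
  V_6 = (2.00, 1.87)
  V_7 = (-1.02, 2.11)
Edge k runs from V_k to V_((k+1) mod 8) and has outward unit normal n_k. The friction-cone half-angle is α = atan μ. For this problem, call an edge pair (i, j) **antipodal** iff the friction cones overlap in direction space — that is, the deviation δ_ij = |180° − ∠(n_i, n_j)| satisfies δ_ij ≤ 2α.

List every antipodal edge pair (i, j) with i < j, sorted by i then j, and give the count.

count = 5; pairs: (0,5), (1,5), (2,6), (3,7), (4,7)

α = atan 0.25 = 14.04°;  2α = 28.07°
n_0 = (-0.9639, -0.2664)
n_1 = (-0.6950, -0.7190)
n_2 = (-0.0918, -0.9958)
n_3 = (+0.5771, -0.8167)
n_4 = (+0.9658, -0.2593)
n_5 = (+0.8909, +0.4542)
n_6 = (+0.0792, +0.9969)
n_7 = (-0.8495, +0.5275)
  (0,1): δ = 149.48°  ·
  (0,2): δ = 110.72°  ·
  (0,3): δ = 70.20°  ·
  (0,4): δ = 30.48°  ·
  (0,5): δ = 11.56°  ✓
  (0,6): δ = 70.00°  ·
  (0,7): δ = 132.71°  ·
  (1,2): δ = 141.24°  ·
  (1,3): δ = 100.72°  ·
  (1,4): δ = 61.00°  ·
  (1,5): δ = 18.96°  ✓
  (1,6): δ = 39.49°  ·
  (1,7): δ = 102.19°  ·
  (2,3): δ = 139.48°  ·
  (2,4): δ = 99.76°  ·
  (2,5): δ = 57.72°  ·
  (2,6): δ = 0.73°  ✓
  (2,7): δ = 63.43°  ·
  (3,4): δ = 140.28°  ·
  (3,5): δ = 98.23°  ·
  (3,6): δ = 39.79°  ·
  (3,7): δ = 22.91°  ✓
  (4,5): δ = 137.96°  ·
  (4,6): δ = 79.51°  ·
  (4,7): δ = 16.81°  ✓
  (5,6): δ = 121.56°  ·
  (5,7): δ = 58.85°  ·
  (6,7): δ = 117.30°  ·
antipodal pairs: 5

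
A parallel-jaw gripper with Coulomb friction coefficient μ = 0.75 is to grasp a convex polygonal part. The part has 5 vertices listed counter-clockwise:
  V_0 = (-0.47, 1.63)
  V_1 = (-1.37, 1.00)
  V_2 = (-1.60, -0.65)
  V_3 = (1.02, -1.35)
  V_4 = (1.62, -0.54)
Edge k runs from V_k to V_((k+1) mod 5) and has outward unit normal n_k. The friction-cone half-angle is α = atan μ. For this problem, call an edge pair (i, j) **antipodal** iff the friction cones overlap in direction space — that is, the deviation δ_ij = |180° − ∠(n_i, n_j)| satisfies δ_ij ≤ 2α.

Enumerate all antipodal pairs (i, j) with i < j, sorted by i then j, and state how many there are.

α = atan 0.75 = 36.87°;  2α = 73.74°
n_0 = (-0.5735, +0.8192)
n_1 = (-0.9904, +0.1381)
n_2 = (-0.2581, -0.9661)
n_3 = (+0.8036, -0.5952)
n_4 = (+0.7203, +0.6937)
  (0,1): δ = 132.93°  ·
  (0,2): δ = 49.95°  ✓
  (0,3): δ = 18.48°  ✓
  (0,4): δ = 98.93°  ·
  (1,2): δ = 97.02°  ·
  (1,3): δ = 28.59°  ✓
  (1,4): δ = 51.86°  ✓
  (2,3): δ = 111.57°  ·
  (2,4): δ = 31.12°  ✓
  (3,4): δ = 99.55°  ·
antipodal pairs: 5

count = 5; pairs: (0,2), (0,3), (1,3), (1,4), (2,4)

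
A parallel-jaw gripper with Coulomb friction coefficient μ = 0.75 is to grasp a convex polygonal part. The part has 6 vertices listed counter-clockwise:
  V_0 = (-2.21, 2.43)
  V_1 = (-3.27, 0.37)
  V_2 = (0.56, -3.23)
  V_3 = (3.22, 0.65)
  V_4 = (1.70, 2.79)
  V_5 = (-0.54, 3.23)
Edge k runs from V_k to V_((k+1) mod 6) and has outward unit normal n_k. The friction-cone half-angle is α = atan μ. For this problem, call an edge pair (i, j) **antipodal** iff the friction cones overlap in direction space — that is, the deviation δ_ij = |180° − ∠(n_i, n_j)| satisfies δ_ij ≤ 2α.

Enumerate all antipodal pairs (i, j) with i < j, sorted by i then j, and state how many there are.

count = 7; pairs: (0,2), (0,3), (1,3), (1,4), (1,5), (2,4), (2,5)

α = atan 0.75 = 36.87°;  2α = 73.74°
n_0 = (-0.8892, +0.4575)
n_1 = (-0.6849, -0.7286)
n_2 = (+0.8248, -0.5654)
n_3 = (+0.8153, +0.5791)
n_4 = (+0.1927, +0.9812)
n_5 = (-0.4320, +0.9019)
  (0,1): δ = 106.00°  ·
  (0,2): δ = 7.20°  ✓
  (0,3): δ = 62.61°  ✓
  (0,4): δ = 106.12°  ·
  (0,5): δ = 142.83°  ·
  (1,2): δ = 81.21°  ·
  (1,3): δ = 11.39°  ✓
  (1,4): δ = 32.11°  ✓
  (1,5): δ = 68.82°  ✓
  (2,3): δ = 110.18°  ·
  (2,4): δ = 66.68°  ✓
  (2,5): δ = 29.97°  ✓
  (3,4): δ = 136.50°  ·
  (3,5): δ = 99.79°  ·
  (4,5): δ = 143.29°  ·
antipodal pairs: 7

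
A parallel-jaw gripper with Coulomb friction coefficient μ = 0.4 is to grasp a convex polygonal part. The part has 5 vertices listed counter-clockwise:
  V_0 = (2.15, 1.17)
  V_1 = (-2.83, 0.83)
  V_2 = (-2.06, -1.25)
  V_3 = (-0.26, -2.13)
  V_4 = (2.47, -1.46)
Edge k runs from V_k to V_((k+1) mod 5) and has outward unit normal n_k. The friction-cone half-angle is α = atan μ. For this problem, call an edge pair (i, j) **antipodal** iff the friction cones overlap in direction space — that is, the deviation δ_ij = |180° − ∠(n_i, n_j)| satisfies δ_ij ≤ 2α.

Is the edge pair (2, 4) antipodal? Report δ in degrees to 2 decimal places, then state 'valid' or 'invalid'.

δ = 57.01°, invalid

α = atan 0.4 = 21.80°;  2α = 43.60°
edge 2: e_2 = (+1.80, -0.88);  n_2 = (-0.4392, -0.8984)
edge 4: e_4 = (-0.32, +2.63);  n_4 = (+0.9927, +0.1208)
∠(n_2, n_4) = 122.99°
δ = |180° − 122.99°| = 57.01°
57.01° > 2α = 43.60°  →  invalid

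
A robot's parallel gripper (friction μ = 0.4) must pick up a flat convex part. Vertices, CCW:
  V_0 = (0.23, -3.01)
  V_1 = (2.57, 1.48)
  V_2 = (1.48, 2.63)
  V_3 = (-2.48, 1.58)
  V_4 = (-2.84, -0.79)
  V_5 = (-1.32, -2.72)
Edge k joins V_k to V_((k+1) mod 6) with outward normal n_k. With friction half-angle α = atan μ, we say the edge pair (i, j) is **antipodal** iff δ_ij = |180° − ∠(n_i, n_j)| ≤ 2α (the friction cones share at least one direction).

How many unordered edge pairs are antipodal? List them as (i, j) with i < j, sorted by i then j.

count = 4; pairs: (0,3), (1,4), (1,5), (2,5)

α = atan 0.4 = 21.80°;  2α = 43.60°
n_0 = (+0.8868, -0.4622)
n_1 = (+0.7258, +0.6879)
n_2 = (-0.2563, +0.9666)
n_3 = (-0.9887, +0.1502)
n_4 = (-0.7856, -0.6187)
n_5 = (-0.1839, -0.9829)
  (0,1): δ = 109.01°  ·
  (0,2): δ = 47.62°  ·
  (0,3): δ = 18.89°  ✓
  (0,4): δ = 65.75°  ·
  (0,5): δ = 106.93°  ·
  (1,2): δ = 118.62°  ·
  (1,3): δ = 52.10°  ·
  (1,4): δ = 5.24°  ✓
  (1,5): δ = 35.94°  ✓
  (2,3): δ = 113.49°  ·
  (2,4): δ = 66.63°  ·
  (2,5): δ = 25.45°  ✓
  (3,4): δ = 133.14°  ·
  (3,5): δ = 91.96°  ·
  (4,5): δ = 138.82°  ·
antipodal pairs: 4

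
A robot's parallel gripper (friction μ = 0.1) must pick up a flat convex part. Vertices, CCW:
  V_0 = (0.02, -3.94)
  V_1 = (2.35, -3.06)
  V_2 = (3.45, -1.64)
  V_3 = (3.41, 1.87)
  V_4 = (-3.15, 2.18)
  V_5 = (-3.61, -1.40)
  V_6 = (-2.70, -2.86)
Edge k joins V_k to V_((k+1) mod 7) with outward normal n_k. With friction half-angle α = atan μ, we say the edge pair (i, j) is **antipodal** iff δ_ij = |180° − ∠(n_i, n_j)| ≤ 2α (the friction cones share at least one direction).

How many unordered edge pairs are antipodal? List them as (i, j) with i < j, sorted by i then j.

α = atan 0.1 = 5.71°;  2α = 11.42°
n_0 = (+0.3533, -0.9355)
n_1 = (+0.7905, -0.6124)
n_2 = (+0.9999, +0.0114)
n_3 = (+0.0472, +0.9989)
n_4 = (-0.9918, +0.1274)
n_5 = (-0.8487, -0.5290)
n_6 = (-0.3690, -0.9294)
  (0,1): δ = 148.45°  ·
  (0,2): δ = 110.04°  ·
  (0,3): δ = 23.40°  ·
  (0,4): δ = 61.99°  ·
  (0,5): δ = 101.24°  ·
  (0,6): δ = 137.65°  ·
  (1,2): δ = 141.58°  ·
  (1,3): δ = 54.94°  ·
  (1,4): δ = 30.44°  ·
  (1,5): δ = 69.70°  ·
  (1,6): δ = 106.11°  ·
  (2,3): δ = 93.36°  ·
  (2,4): δ = 7.97°  ✓
  (2,5): δ = 31.28°  ·
  (2,6): δ = 67.69°  ·
  (3,4): δ = 94.62°  ·
  (3,5): δ = 55.36°  ·
  (3,6): δ = 18.95°  ·
  (4,5): δ = 140.74°  ·
  (4,6): δ = 104.33°  ·
  (5,6): δ = 143.59°  ·
antipodal pairs: 1

count = 1; pairs: (2,4)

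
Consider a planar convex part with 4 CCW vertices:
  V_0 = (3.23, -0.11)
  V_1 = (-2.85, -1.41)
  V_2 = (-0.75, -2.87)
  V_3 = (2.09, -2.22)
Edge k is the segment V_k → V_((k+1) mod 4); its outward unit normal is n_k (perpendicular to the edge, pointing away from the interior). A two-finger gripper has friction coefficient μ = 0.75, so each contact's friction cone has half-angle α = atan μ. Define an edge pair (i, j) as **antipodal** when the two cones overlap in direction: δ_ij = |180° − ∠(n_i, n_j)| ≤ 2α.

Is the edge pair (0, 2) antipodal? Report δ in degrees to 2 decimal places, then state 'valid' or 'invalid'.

α = atan 0.75 = 36.87°;  2α = 73.74°
edge 0: e_0 = (-6.08, -1.30);  n_0 = (-0.2091, +0.9779)
edge 2: e_2 = (+2.84, +0.65);  n_2 = (+0.2231, -0.9748)
∠(n_0, n_2) = 179.18°
δ = |180° − 179.18°| = 0.82°
0.82° ≤ 2α = 73.74°  →  valid

δ = 0.82°, valid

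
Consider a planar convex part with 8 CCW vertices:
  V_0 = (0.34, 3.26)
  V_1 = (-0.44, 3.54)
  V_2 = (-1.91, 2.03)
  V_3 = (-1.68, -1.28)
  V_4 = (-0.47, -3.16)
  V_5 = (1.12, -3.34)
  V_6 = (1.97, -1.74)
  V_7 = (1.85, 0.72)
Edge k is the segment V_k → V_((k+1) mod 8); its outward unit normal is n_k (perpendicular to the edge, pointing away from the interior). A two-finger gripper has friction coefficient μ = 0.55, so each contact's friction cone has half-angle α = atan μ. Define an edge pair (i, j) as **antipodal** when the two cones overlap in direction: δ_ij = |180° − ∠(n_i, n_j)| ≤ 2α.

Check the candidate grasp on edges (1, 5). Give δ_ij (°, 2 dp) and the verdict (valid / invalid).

δ = 16.25°, valid

α = atan 0.55 = 28.81°;  2α = 57.62°
edge 1: e_1 = (-1.47, -1.51);  n_1 = (-0.7165, +0.6976)
edge 5: e_5 = (+0.85, +1.60);  n_5 = (+0.8831, -0.4692)
∠(n_1, n_5) = 163.75°
δ = |180° − 163.75°| = 16.25°
16.25° ≤ 2α = 57.62°  →  valid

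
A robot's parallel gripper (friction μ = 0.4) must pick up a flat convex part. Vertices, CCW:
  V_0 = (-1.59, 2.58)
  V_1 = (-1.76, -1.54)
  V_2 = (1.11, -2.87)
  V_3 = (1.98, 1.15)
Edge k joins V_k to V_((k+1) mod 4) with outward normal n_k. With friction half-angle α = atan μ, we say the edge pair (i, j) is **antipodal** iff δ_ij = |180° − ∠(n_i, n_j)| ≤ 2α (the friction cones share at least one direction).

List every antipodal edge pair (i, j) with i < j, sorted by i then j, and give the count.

α = atan 0.4 = 21.80°;  2α = 43.60°
n_0 = (-0.9991, +0.0412)
n_1 = (-0.4205, -0.9073)
n_2 = (+0.9774, -0.2115)
n_3 = (+0.3718, +0.9283)
  (0,1): δ = 112.50°  ·
  (0,2): δ = 9.85°  ✓
  (0,3): δ = 70.53°  ·
  (1,2): δ = 77.35°  ·
  (1,3): δ = 3.03°  ✓
  (2,3): δ = 99.62°  ·
antipodal pairs: 2

count = 2; pairs: (0,2), (1,3)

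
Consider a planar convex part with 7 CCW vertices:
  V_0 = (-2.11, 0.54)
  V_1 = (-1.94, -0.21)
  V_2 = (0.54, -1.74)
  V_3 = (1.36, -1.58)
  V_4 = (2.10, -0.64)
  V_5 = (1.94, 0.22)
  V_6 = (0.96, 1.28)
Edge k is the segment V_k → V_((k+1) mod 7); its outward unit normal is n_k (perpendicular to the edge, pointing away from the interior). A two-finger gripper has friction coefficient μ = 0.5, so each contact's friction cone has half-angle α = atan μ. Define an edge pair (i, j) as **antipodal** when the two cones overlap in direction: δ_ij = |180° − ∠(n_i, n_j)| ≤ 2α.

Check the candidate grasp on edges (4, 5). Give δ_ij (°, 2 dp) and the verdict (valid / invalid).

α = atan 0.5 = 26.57°;  2α = 53.13°
edge 4: e_4 = (-0.16, +0.86);  n_4 = (+0.9831, +0.1829)
edge 5: e_5 = (-0.98, +1.06);  n_5 = (+0.7343, +0.6789)
∠(n_4, n_5) = 32.22°
δ = |180° − 32.22°| = 147.78°
147.78° > 2α = 53.13°  →  invalid

δ = 147.78°, invalid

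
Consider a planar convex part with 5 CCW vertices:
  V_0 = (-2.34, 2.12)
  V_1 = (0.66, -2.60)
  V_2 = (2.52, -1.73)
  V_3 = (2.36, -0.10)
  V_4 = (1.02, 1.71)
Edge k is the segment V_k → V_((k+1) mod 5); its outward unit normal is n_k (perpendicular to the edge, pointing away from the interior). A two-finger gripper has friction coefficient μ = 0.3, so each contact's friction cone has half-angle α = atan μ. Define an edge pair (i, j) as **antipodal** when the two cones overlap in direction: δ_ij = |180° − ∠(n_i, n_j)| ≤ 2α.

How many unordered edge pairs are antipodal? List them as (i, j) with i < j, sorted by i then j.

α = atan 0.3 = 16.70°;  2α = 33.40°
n_0 = (-0.8440, -0.5364)
n_1 = (+0.4237, -0.9058)
n_2 = (+0.9952, +0.0977)
n_3 = (+0.8037, +0.5950)
n_4 = (+0.1211, +0.9926)
  (0,1): δ = 97.37°  ·
  (0,2): δ = 26.83°  ✓
  (0,3): δ = 4.07°  ✓
  (0,4): δ = 50.60°  ·
  (1,2): δ = 109.46°  ·
  (1,3): δ = 78.55°  ·
  (1,4): δ = 32.02°  ✓
  (2,3): δ = 149.09°  ·
  (2,4): δ = 102.56°  ·
  (3,4): δ = 133.47°  ·
antipodal pairs: 3

count = 3; pairs: (0,2), (0,3), (1,4)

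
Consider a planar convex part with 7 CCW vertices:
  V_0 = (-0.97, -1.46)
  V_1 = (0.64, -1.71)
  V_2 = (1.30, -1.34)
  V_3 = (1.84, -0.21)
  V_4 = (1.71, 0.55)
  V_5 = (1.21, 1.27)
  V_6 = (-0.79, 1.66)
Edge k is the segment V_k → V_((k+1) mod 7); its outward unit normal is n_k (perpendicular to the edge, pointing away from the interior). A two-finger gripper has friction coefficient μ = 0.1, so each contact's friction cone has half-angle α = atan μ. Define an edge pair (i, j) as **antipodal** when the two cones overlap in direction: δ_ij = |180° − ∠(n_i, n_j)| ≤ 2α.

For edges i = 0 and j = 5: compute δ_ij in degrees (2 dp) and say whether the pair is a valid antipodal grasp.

δ = 2.21°, valid

α = atan 0.1 = 5.71°;  2α = 11.42°
edge 0: e_0 = (+1.61, -0.25);  n_0 = (-0.1534, -0.9882)
edge 5: e_5 = (-2.00, +0.39);  n_5 = (+0.1914, +0.9815)
∠(n_0, n_5) = 177.79°
δ = |180° − 177.79°| = 2.21°
2.21° ≤ 2α = 11.42°  →  valid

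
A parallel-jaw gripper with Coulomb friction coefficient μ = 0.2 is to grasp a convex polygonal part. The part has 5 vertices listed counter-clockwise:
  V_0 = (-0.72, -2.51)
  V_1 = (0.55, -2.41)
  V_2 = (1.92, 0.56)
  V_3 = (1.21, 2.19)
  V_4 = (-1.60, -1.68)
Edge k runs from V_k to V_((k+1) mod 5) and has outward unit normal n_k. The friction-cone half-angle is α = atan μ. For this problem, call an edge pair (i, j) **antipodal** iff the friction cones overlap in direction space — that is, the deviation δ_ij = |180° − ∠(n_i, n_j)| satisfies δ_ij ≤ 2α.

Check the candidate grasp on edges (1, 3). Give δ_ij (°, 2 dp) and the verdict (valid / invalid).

δ = 11.22°, valid

α = atan 0.2 = 11.31°;  2α = 22.62°
edge 1: e_1 = (+1.37, +2.97);  n_1 = (+0.9080, -0.4189)
edge 3: e_3 = (-2.81, -3.87);  n_3 = (-0.8092, +0.5875)
∠(n_1, n_3) = 168.78°
δ = |180° − 168.78°| = 11.22°
11.22° ≤ 2α = 22.62°  →  valid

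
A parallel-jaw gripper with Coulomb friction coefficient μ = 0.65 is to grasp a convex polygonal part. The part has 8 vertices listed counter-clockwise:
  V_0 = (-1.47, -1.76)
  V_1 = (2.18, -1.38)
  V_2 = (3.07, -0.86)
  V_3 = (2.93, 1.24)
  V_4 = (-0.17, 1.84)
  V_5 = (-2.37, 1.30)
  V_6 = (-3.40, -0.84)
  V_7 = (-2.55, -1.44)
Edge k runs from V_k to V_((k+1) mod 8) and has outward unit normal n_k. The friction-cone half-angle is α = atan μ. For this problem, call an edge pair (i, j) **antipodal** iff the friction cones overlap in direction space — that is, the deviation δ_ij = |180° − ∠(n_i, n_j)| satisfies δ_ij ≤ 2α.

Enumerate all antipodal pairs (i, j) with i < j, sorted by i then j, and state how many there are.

α = atan 0.65 = 33.02°;  2α = 66.05°
n_0 = (+0.1035, -0.9946)
n_1 = (+0.5045, -0.8634)
n_2 = (+0.9978, +0.0665)
n_3 = (+0.1900, +0.9818)
n_4 = (-0.2384, +0.9712)
n_5 = (-0.9011, +0.4337)
n_6 = (-0.5767, -0.8170)
n_7 = (-0.2841, -0.9588)
  (0,1): δ = 155.65°  ·
  (0,2): δ = 92.13°  ·
  (0,3): δ = 16.90°  ✓
  (0,4): δ = 7.85°  ✓
  (0,5): δ = 58.35°  ✓
  (0,6): δ = 138.84°  ·
  (0,7): δ = 157.55°  ·
  (1,2): δ = 116.48°  ·
  (1,3): δ = 41.25°  ✓
  (1,4): δ = 16.51°  ✓
  (1,5): δ = 34.00°  ✓
  (1,6): δ = 114.49°  ·
  (1,7): δ = 133.20°  ·
  (2,3): δ = 104.77°  ·
  (2,4): δ = 80.02°  ·
  (2,5): δ = 29.52°  ✓
  (2,6): δ = 50.97°  ✓
  (2,7): δ = 69.68°  ·
  (3,4): δ = 155.26°  ·
  (3,5): δ = 104.75°  ·
  (3,6): δ = 24.26°  ✓
  (3,7): δ = 5.55°  ✓
  (4,5): δ = 129.49°  ·
  (4,6): δ = 49.01°  ✓
  (4,7): δ = 30.30°  ✓
  (5,6): δ = 99.52°  ·
  (5,7): δ = 80.80°  ·
  (6,7): δ = 161.29°  ·
antipodal pairs: 12

count = 12; pairs: (0,3), (0,4), (0,5), (1,3), (1,4), (1,5), (2,5), (2,6), (3,6), (3,7), (4,6), (4,7)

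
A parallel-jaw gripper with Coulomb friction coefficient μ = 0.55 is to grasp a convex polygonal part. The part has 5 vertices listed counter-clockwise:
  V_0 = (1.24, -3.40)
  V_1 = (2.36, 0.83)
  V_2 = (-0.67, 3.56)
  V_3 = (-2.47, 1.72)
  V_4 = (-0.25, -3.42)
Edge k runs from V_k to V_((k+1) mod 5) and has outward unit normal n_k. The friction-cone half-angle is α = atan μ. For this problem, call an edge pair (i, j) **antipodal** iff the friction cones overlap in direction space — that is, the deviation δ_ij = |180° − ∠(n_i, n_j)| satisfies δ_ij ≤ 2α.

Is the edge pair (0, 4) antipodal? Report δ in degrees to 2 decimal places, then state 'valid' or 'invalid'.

δ = 105.60°, invalid

α = atan 0.55 = 28.81°;  2α = 57.62°
edge 0: e_0 = (+1.12, +4.23);  n_0 = (+0.9667, -0.2560)
edge 4: e_4 = (+1.49, +0.02);  n_4 = (+0.0134, -0.9999)
∠(n_0, n_4) = 74.40°
δ = |180° − 74.40°| = 105.60°
105.60° > 2α = 57.62°  →  invalid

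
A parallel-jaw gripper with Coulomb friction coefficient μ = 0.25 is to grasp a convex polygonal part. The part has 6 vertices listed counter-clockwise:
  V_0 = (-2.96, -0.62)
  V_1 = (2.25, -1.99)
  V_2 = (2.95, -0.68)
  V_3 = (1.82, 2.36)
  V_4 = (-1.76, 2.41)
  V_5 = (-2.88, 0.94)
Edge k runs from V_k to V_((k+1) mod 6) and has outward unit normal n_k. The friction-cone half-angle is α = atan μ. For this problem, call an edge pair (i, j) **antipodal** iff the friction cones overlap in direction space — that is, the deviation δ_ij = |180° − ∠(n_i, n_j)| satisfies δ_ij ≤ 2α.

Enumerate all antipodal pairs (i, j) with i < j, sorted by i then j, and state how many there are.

count = 4; pairs: (0,3), (1,4), (1,5), (2,5)

α = atan 0.25 = 14.04°;  2α = 28.07°
n_0 = (-0.2543, -0.9671)
n_1 = (+0.8820, -0.4713)
n_2 = (+0.9373, +0.3484)
n_3 = (+0.0140, +0.9999)
n_4 = (-0.7954, +0.6060)
n_5 = (-0.9987, +0.0512)
  (0,1): δ = 103.39°  ·
  (0,2): δ = 54.88°  ·
  (0,3): δ = 13.93°  ✓
  (0,4): δ = 67.43°  ·
  (0,5): δ = 101.80°  ·
  (1,2): δ = 131.49°  ·
  (1,3): δ = 62.68°  ·
  (1,4): δ = 9.19°  ✓
  (1,5): δ = 25.18°  ✓
  (2,3): δ = 111.19°  ·
  (2,4): δ = 57.69°  ·
  (2,5): δ = 23.33°  ✓
  (3,4): δ = 126.50°  ·
  (3,5): δ = 92.14°  ·
  (4,5): δ = 145.63°  ·
antipodal pairs: 4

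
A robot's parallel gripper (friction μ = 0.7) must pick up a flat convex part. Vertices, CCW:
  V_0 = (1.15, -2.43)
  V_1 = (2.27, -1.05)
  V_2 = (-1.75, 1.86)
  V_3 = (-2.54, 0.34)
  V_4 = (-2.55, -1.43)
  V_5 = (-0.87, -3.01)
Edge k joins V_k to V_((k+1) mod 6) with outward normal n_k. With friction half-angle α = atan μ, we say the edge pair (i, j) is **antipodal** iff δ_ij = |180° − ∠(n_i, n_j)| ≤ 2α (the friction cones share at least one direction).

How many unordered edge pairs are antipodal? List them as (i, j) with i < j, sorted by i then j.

count = 6; pairs: (0,2), (0,3), (1,3), (1,4), (1,5), (2,5)

α = atan 0.7 = 34.99°;  2α = 69.98°
n_0 = (+0.7765, -0.6302)
n_1 = (+0.5864, +0.8100)
n_2 = (-0.8873, +0.4612)
n_3 = (-1.0000, +0.0056)
n_4 = (-0.6851, -0.7285)
n_5 = (+0.2760, -0.9612)
  (0,1): δ = 86.84°  ·
  (0,2): δ = 11.60°  ✓
  (0,3): δ = 38.74°  ✓
  (0,4): δ = 85.82°  ·
  (0,5): δ = 145.08°  ·
  (1,2): δ = 81.56°  ·
  (1,3): δ = 54.42°  ✓
  (1,4): δ = 7.34°  ✓
  (1,5): δ = 51.92°  ✓
  (2,3): δ = 152.86°  ·
  (2,4): δ = 105.78°  ·
  (2,5): δ = 46.52°  ✓
  (3,4): δ = 132.92°  ·
  (3,5): δ = 73.66°  ·
  (4,5): δ = 120.74°  ·
antipodal pairs: 6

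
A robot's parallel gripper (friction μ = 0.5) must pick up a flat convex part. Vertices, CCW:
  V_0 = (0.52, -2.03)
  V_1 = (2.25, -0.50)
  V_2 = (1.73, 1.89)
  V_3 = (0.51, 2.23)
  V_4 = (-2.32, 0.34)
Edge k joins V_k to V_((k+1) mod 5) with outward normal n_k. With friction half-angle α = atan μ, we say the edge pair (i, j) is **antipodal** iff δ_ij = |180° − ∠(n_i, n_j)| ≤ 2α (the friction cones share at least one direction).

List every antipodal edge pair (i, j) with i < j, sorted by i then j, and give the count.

α = atan 0.5 = 26.57°;  2α = 53.13°
n_0 = (+0.6625, -0.7491)
n_1 = (+0.9771, +0.2126)
n_2 = (+0.2685, +0.9633)
n_3 = (-0.5554, +0.8316)
n_4 = (-0.6407, -0.7678)
  (0,1): δ = 119.21°  ·
  (0,2): δ = 57.06°  ·
  (0,3): δ = 7.75°  ✓
  (0,4): δ = 98.67°  ·
  (1,2): δ = 117.85°  ·
  (1,3): δ = 68.54°  ·
  (1,4): δ = 37.88°  ✓
  (2,3): δ = 130.69°  ·
  (2,4): δ = 24.27°  ✓
  (3,4): δ = 73.58°  ·
antipodal pairs: 3

count = 3; pairs: (0,3), (1,4), (2,4)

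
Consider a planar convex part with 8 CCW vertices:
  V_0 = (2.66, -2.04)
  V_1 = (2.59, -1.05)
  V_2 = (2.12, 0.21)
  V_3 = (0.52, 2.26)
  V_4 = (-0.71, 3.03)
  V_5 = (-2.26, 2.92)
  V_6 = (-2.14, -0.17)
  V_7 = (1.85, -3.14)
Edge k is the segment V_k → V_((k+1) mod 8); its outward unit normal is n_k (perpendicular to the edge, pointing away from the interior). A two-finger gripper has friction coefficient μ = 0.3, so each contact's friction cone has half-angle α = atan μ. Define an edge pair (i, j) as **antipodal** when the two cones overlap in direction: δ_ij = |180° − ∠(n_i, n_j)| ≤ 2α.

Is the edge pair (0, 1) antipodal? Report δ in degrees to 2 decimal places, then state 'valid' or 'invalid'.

δ = 163.59°, invalid

α = atan 0.3 = 16.70°;  2α = 33.40°
edge 0: e_0 = (-0.07, +0.99);  n_0 = (+0.9975, +0.0705)
edge 1: e_1 = (-0.47, +1.26);  n_1 = (+0.9369, +0.3495)
∠(n_0, n_1) = 16.41°
δ = |180° − 16.41°| = 163.59°
163.59° > 2α = 33.40°  →  invalid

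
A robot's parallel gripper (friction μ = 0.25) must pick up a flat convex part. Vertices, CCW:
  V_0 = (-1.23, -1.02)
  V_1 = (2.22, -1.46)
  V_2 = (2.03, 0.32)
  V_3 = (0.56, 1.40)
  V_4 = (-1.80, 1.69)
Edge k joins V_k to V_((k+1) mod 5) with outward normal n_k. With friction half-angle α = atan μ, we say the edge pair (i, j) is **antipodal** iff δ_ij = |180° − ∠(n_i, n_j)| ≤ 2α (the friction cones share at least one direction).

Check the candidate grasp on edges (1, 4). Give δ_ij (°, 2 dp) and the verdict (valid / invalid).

α = atan 0.25 = 14.04°;  2α = 28.07°
edge 1: e_1 = (-0.19, +1.78);  n_1 = (+0.9944, +0.1061)
edge 4: e_4 = (+0.57, -2.71);  n_4 = (-0.9786, -0.2058)
∠(n_1, n_4) = 174.21°
δ = |180° − 174.21°| = 5.79°
5.79° ≤ 2α = 28.07°  →  valid

δ = 5.79°, valid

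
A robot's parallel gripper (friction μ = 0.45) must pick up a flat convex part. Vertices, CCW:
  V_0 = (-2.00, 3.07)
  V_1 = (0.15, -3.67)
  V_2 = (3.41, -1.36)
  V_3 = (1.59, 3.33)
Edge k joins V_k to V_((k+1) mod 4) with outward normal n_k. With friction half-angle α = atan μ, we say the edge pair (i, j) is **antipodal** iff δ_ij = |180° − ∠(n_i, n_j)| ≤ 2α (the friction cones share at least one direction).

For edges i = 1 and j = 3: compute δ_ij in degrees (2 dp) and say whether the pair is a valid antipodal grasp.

α = atan 0.45 = 24.23°;  2α = 48.46°
edge 1: e_1 = (+3.26, +2.31);  n_1 = (+0.5782, -0.8159)
edge 3: e_3 = (-3.59, -0.26);  n_3 = (-0.0722, +0.9974)
∠(n_1, n_3) = 148.82°
δ = |180° − 148.82°| = 31.18°
31.18° ≤ 2α = 48.46°  →  valid

δ = 31.18°, valid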